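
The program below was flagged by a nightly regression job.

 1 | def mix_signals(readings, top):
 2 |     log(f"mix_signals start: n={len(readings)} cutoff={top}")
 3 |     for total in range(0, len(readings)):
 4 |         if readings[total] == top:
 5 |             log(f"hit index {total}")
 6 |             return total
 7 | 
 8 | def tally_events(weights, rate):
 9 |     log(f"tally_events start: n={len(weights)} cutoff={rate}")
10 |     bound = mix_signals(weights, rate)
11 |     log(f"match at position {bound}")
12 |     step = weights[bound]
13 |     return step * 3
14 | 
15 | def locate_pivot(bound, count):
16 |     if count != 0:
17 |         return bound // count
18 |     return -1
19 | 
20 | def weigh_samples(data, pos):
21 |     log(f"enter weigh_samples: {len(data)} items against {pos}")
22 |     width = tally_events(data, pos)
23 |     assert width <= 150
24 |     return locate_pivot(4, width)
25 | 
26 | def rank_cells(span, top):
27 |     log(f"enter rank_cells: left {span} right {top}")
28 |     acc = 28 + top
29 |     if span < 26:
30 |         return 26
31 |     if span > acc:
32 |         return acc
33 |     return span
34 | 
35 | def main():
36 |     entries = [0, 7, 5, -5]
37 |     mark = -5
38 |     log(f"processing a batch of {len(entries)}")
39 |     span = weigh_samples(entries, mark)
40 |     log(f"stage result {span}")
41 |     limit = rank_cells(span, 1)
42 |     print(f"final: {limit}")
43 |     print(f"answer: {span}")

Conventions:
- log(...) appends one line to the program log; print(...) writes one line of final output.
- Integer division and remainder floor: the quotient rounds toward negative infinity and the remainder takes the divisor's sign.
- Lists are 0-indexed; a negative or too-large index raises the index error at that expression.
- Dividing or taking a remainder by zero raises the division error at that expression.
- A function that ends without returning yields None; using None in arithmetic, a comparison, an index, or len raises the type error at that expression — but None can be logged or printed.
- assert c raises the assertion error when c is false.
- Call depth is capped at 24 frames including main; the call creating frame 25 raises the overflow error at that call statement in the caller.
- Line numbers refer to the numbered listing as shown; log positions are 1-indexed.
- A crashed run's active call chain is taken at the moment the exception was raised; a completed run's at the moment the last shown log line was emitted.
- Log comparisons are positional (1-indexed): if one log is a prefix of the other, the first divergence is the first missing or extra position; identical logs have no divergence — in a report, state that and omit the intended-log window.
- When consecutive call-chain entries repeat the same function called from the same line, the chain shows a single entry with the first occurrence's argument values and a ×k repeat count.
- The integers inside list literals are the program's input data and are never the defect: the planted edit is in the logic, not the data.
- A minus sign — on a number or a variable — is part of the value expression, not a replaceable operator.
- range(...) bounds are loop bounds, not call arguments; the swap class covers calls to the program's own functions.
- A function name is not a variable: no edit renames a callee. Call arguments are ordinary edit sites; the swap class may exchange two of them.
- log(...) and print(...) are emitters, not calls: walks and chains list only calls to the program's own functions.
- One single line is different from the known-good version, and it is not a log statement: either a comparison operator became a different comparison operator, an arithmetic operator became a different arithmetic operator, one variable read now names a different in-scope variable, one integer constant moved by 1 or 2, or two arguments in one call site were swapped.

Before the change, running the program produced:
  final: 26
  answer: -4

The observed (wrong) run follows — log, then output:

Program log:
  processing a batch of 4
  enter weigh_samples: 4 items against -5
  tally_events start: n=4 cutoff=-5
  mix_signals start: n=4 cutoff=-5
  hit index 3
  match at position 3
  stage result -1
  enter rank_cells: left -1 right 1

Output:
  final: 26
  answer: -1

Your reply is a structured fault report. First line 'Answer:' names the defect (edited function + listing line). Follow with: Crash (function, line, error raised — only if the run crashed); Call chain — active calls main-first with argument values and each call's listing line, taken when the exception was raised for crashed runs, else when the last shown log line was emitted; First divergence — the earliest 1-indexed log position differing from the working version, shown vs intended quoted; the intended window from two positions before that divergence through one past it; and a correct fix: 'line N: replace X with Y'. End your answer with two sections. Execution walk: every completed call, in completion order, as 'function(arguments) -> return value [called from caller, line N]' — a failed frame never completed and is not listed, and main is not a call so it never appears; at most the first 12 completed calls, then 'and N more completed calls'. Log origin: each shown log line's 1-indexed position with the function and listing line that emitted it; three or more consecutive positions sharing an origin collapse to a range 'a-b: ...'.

Answer: the defect is in weigh_samples at line 24.
Key fact: The earliest visible damage is log position 7 — 'stage result -1' rather than the intended 'stage result -4'.
Call chain: main -> rank_cells(-1, 1) (called at line 41).
First divergence: position 7 — the shown line 'stage result -1' should read 'stage result -4'.
Intended log window:
  5: hit index 3
  6: match at position 3
  7: stage result -4
  8: enter rank_cells: left -4 right 1
Execution walk:
  mix_signals([0, 7, 5, -5], -5) -> 3  [called from tally_events, line 10]
  tally_events([0, 7, 5, -5], -5) -> -15  [called from weigh_samples, line 22]
  locate_pivot(4, -15) -> -1  [called from weigh_samples, line 24]
  weigh_samples([0, 7, 5, -5], -5) -> -1  [called from main, line 39]
  rank_cells(-1, 1) -> 26  [called from main, line 41]
Log origin:
  1: logged in main at line 38
  2: logged in weigh_samples at line 21
  3: logged in tally_events at line 9
  4: logged in mix_signals at line 2
  5: logged in mix_signals at line 5
  6: logged in tally_events at line 11
  7: logged in main at line 40
  8: logged in rank_cells at line 27
A correct fix: line 24: replace `locate_pivot(4, width)` with `locate_pivot(width, 4)`.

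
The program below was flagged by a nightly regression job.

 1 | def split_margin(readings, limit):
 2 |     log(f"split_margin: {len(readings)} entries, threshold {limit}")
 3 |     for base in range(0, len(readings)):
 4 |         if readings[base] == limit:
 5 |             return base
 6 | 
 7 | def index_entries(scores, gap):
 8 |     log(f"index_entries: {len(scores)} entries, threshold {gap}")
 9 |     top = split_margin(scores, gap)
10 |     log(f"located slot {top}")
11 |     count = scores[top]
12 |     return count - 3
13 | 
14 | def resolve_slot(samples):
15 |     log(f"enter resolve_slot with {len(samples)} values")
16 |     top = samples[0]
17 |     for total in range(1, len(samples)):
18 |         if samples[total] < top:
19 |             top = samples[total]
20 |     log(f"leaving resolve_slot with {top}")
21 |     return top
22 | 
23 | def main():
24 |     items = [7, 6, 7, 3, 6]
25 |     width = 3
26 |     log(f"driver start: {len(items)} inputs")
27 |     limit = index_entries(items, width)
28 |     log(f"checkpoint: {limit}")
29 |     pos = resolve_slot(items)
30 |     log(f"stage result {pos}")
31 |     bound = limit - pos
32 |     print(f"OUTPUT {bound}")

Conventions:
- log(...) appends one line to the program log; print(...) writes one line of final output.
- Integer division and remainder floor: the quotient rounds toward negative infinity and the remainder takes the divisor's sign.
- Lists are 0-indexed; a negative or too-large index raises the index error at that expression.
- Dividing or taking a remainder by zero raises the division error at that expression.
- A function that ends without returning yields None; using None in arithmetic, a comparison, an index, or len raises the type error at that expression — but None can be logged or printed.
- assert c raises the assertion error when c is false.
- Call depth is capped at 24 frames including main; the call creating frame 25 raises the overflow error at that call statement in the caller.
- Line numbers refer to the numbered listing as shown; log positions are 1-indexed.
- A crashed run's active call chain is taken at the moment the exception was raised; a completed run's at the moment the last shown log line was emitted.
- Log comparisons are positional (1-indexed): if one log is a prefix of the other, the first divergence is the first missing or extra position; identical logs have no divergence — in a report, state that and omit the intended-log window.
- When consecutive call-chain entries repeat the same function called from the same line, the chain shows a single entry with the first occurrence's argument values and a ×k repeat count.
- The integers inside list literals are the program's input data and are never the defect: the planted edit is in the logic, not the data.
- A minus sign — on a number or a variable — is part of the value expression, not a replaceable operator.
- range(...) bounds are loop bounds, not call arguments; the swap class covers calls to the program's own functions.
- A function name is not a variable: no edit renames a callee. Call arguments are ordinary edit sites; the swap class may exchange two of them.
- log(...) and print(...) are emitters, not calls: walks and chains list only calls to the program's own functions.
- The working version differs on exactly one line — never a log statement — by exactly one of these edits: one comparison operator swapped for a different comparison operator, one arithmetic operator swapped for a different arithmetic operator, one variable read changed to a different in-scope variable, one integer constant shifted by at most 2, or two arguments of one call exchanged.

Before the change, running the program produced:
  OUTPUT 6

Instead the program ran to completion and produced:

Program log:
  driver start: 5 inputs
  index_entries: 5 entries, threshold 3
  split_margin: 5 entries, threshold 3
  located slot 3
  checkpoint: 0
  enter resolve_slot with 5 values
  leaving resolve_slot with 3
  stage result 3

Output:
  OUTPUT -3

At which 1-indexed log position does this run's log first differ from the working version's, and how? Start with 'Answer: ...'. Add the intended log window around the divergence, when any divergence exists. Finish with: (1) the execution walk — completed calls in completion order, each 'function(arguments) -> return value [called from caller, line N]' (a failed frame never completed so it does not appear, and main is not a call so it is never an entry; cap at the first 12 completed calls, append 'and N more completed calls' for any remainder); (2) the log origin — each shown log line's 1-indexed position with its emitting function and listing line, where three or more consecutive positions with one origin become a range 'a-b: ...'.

Answer: position 5; shown 'checkpoint: 0' vs intended 'checkpoint: 9'.
Intended log window:
  3: split_margin: 5 entries, threshold 3
  4: located slot 3
  5: checkpoint: 9
  6: enter resolve_slot with 5 values
Execution walk:
  split_margin([7, 6, 7, 3, 6], 3) -> 3  [called from index_entries, line 9]
  index_entries([7, 6, 7, 3, 6], 3) -> 0  [called from main, line 27]
  resolve_slot([7, 6, 7, 3, 6]) -> 3  [called from main, line 29]
Log origins:
  1: emitted by main (line 26)
  2: emitted by index_entries (line 8)
  3: emitted by split_margin (line 2)
  4: emitted by index_entries (line 10)
  5: emitted by main (line 28)
  6: emitted by resolve_slot (line 15)
  7: emitted by resolve_slot (line 20)
  8: emitted by main (line 30)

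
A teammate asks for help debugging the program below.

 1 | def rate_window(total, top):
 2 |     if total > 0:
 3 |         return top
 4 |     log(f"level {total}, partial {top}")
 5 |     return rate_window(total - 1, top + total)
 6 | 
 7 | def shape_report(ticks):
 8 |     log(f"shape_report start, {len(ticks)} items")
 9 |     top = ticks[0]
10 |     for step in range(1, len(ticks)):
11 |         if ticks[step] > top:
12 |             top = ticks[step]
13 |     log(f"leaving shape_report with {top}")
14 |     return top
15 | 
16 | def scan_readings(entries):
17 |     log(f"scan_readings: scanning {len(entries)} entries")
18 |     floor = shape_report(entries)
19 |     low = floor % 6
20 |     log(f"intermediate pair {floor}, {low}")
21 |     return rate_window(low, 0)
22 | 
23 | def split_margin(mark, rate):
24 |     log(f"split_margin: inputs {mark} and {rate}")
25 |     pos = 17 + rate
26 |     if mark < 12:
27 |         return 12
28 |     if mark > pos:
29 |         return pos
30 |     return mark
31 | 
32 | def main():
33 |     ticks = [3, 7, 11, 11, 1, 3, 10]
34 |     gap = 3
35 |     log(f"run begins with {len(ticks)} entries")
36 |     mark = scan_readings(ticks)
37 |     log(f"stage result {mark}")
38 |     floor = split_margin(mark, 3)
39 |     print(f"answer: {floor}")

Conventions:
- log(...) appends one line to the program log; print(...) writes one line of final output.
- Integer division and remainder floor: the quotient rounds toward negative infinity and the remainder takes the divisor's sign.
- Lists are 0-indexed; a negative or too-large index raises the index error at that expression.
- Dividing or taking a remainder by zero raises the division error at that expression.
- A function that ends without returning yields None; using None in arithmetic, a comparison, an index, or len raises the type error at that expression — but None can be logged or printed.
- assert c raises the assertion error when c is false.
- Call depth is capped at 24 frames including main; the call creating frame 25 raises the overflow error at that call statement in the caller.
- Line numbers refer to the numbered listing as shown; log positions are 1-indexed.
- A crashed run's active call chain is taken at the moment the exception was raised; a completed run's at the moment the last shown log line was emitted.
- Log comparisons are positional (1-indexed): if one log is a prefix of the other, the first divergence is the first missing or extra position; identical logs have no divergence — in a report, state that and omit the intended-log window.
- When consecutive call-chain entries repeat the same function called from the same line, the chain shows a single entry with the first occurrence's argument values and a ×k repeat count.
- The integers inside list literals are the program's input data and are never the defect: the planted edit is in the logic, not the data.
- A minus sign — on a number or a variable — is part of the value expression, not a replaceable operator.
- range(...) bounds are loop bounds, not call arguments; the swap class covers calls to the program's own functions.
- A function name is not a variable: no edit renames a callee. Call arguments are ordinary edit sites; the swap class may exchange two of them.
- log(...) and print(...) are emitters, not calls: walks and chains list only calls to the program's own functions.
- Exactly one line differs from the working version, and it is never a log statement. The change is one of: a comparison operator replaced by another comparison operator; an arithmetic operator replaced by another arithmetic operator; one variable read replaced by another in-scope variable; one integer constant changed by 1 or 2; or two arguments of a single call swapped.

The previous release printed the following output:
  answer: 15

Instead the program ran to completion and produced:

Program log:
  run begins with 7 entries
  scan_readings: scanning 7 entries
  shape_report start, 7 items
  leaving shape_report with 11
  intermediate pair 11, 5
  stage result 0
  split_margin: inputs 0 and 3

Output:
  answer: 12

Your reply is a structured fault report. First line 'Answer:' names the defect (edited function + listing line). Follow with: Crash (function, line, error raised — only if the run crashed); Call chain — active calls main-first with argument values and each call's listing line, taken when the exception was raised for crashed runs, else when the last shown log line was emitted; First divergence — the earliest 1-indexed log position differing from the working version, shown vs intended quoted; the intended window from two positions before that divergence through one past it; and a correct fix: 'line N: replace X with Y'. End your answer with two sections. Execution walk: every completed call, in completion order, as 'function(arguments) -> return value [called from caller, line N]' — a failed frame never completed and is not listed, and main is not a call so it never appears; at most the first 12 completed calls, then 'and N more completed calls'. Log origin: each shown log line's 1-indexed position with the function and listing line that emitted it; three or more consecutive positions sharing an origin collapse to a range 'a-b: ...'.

Answer: the defect is in rate_window at line 2.
Key observation: Everything matches until log position 6, which reads 'stage result 0' in place of 'level 5, partial 0'.
Call chain: main -> split_margin(0, 3) (called at line 38).
First divergence: position 6 — shown 'stage result 0', intended 'level 5, partial 0'.
Intended log window:
  4: leaving shape_report with 11
  5: intermediate pair 11, 5
  6: level 5, partial 0
  7: level 4, partial 5
Execution walk:
  shape_report([3, 7, 11, 11, 1, 3, 10]) -> 11  [called from scan_readings, line 18]
  rate_window(5, 0) -> 0  [called from scan_readings, line 21]
  scan_readings([3, 7, 11, 11, 1, 3, 10]) -> 0  [called from main, line 36]
  split_margin(0, 3) -> 12  [called from main, line 38]
Log origin:
  1: from main, line 35
  2: from scan_readings, line 17
  3: from shape_report, line 8
  4: from shape_report, line 13
  5: from scan_readings, line 20
  6: from main, line 37
  7: from split_margin, line 24
A correct fix: line 2: replace `>` with `<=`.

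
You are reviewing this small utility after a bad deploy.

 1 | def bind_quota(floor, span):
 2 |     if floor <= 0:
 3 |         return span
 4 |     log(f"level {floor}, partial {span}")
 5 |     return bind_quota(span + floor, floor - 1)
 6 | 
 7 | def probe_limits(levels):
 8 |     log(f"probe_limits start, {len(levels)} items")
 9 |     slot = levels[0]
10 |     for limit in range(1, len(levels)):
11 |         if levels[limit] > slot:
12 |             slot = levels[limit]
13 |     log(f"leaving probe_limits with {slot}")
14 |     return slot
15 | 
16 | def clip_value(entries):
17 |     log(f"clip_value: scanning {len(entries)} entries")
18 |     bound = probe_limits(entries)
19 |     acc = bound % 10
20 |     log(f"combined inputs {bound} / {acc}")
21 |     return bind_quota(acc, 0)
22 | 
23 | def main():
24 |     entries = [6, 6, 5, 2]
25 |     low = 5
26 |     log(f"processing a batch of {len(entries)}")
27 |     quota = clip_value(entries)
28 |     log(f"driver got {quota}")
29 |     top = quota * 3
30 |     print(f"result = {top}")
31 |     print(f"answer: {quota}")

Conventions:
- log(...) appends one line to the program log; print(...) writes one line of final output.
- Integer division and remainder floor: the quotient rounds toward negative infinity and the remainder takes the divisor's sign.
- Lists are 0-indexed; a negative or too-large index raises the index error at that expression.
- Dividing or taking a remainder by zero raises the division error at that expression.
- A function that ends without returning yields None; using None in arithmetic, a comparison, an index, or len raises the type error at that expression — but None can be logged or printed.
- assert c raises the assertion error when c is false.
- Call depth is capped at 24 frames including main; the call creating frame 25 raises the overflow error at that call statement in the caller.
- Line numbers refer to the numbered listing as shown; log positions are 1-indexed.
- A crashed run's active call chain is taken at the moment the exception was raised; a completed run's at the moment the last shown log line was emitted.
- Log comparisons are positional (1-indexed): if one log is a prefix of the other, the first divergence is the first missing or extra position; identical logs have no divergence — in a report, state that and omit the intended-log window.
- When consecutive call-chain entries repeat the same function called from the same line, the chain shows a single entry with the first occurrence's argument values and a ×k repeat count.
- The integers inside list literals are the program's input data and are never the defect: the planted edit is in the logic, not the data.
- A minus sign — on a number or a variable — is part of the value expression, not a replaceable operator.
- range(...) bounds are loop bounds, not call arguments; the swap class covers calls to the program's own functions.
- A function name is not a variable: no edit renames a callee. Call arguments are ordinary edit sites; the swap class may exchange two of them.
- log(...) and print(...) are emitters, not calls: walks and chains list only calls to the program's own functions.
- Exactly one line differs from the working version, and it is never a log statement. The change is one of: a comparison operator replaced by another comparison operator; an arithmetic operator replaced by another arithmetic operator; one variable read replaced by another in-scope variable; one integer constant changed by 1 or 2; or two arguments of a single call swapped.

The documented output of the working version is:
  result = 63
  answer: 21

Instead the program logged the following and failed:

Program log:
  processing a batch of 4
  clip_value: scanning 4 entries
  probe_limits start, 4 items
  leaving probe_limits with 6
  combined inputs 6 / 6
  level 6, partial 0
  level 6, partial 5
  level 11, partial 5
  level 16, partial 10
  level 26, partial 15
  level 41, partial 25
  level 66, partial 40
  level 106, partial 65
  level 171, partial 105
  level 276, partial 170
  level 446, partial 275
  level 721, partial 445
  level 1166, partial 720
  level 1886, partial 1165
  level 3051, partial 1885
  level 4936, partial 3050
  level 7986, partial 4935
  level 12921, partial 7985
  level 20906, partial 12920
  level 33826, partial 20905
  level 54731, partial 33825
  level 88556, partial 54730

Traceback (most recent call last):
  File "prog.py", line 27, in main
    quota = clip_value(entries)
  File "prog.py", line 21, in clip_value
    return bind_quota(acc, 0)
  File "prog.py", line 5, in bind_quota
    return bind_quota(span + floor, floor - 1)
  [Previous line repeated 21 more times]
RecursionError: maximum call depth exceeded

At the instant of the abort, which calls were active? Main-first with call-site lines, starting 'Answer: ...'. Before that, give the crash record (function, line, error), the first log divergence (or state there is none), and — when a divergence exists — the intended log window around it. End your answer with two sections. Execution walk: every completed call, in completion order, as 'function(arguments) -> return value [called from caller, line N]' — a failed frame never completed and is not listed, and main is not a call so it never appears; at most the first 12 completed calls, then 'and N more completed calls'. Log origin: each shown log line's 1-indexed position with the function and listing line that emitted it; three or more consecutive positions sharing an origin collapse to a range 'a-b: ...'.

Answer: main -> clip_value (called at line 27) -> bind_quota (called at line 21) -> bind_quota (called at line 5) ×21.
The tell: Everything matches until log position 7, which reads 'level 6, partial 5' in place of 'level 5, partial 6'.
Crash: bind_quota, line 5, RecursionError.
First divergence: position 7 — the shown line 'level 6, partial 5' should read 'level 5, partial 6'.
Intended log window:
  5: combined inputs 6 / 6
  6: level 6, partial 0
  7: level 5, partial 6
  8: level 4, partial 11
Execution walk:
  probe_limits([6, 6, 5, 2]) -> 6  [called from clip_value, line 18]
Log origins:
  1: logged in main at line 26
  2: logged in clip_value at line 17
  3: logged in probe_limits at line 8
  4: logged in probe_limits at line 13
  5: logged in clip_value at line 20
  6-27: logged in bind_quota at line 4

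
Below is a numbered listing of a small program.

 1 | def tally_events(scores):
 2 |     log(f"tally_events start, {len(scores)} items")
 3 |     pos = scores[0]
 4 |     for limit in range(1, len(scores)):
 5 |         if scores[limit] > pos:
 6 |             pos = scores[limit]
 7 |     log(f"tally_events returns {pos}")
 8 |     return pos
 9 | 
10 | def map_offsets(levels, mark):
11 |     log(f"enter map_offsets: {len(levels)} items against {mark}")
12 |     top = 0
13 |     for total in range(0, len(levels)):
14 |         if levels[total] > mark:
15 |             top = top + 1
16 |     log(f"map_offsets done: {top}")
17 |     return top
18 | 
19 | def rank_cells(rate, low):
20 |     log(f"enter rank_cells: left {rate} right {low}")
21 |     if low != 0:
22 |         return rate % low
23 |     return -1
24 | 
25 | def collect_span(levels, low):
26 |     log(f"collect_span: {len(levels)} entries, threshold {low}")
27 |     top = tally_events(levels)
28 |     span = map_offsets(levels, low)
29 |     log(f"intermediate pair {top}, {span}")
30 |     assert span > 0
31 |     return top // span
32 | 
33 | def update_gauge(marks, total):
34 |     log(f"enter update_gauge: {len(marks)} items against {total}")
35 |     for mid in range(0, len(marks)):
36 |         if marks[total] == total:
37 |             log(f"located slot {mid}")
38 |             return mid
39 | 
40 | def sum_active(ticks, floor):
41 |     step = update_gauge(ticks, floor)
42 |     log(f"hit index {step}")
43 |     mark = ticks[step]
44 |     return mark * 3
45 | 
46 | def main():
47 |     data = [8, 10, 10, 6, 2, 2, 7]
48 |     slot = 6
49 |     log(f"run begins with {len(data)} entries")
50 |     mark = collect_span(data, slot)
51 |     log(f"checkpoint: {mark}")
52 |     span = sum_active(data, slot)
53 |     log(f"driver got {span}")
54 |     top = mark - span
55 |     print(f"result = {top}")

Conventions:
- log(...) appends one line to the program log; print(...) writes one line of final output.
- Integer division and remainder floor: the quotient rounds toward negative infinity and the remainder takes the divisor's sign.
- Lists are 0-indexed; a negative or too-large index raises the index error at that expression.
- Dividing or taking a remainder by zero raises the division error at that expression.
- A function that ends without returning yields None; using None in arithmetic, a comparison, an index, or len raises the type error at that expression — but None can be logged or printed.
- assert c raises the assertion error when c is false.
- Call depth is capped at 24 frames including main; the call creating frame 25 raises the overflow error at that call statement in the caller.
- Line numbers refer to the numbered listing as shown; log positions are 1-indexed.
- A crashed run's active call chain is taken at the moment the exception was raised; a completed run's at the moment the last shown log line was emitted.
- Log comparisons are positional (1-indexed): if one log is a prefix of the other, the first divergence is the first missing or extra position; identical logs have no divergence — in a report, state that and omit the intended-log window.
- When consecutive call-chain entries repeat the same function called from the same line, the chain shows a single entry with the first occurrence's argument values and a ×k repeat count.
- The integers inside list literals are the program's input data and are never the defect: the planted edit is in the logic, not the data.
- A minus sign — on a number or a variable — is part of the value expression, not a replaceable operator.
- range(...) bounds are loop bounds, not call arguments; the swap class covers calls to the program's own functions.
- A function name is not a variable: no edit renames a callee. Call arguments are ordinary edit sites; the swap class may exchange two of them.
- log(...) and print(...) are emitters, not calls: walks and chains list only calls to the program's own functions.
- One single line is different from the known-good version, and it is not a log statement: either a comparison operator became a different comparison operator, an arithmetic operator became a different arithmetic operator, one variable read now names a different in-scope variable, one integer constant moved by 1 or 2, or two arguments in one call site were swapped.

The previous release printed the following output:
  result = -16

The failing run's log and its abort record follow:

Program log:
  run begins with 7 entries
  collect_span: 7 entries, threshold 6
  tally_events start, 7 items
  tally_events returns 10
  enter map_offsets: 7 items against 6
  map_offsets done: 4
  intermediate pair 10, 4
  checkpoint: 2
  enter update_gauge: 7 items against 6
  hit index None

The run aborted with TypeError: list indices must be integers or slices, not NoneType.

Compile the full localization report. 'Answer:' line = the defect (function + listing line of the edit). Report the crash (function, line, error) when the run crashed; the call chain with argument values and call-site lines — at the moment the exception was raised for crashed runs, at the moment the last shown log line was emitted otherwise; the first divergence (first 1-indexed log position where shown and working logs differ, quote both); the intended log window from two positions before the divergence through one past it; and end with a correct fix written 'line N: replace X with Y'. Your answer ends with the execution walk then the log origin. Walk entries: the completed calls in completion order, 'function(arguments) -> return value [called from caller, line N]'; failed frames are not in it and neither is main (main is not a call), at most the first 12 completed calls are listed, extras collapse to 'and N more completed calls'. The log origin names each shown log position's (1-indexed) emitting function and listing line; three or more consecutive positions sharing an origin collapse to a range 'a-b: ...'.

Answer: the defect is in update_gauge at line 36.
Core observation: Log line 10 is where behavior first shows: 'hit index None' appears instead of 'located slot 3'.
Crash: sum_active, line 43, TypeError.
Call chain: main -> sum_active([8, 10, 10, 6, 2, 2, 7], 6) (called at line 52).
First divergence: at position 10 the run shows 'hit index None' where the working version logs 'located slot 3'.
Intended log window:
  8: checkpoint: 2
  9: enter update_gauge: 7 items against 6
  10: located slot 3
  11: hit index 3
Execution walk:
  tally_events([8, 10, 10, 6, 2, 2, 7]) -> 10  [called from collect_span, line 27]
  map_offsets([8, 10, 10, 6, 2, 2, 7], 6) -> 4  [called from collect_span, line 28]
  collect_span([8, 10, 10, 6, 2, 2, 7], 6) -> 2  [called from main, line 50]
  update_gauge([8, 10, 10, 6, 2, 2, 7], 6) -> None  [called from sum_active, line 41]
Origin of each log line:
  1: from main, line 49
  2: from collect_span, line 26
  3: from tally_events, line 2
  4: from tally_events, line 7
  5: from map_offsets, line 11
  6: from map_offsets, line 16
  7: from collect_span, line 29
  8: from main, line 51
  9: from update_gauge, line 34
  10: from sum_active, line 42
A correct fix: line 36: replace `marks[total]` with `marks[mid]`.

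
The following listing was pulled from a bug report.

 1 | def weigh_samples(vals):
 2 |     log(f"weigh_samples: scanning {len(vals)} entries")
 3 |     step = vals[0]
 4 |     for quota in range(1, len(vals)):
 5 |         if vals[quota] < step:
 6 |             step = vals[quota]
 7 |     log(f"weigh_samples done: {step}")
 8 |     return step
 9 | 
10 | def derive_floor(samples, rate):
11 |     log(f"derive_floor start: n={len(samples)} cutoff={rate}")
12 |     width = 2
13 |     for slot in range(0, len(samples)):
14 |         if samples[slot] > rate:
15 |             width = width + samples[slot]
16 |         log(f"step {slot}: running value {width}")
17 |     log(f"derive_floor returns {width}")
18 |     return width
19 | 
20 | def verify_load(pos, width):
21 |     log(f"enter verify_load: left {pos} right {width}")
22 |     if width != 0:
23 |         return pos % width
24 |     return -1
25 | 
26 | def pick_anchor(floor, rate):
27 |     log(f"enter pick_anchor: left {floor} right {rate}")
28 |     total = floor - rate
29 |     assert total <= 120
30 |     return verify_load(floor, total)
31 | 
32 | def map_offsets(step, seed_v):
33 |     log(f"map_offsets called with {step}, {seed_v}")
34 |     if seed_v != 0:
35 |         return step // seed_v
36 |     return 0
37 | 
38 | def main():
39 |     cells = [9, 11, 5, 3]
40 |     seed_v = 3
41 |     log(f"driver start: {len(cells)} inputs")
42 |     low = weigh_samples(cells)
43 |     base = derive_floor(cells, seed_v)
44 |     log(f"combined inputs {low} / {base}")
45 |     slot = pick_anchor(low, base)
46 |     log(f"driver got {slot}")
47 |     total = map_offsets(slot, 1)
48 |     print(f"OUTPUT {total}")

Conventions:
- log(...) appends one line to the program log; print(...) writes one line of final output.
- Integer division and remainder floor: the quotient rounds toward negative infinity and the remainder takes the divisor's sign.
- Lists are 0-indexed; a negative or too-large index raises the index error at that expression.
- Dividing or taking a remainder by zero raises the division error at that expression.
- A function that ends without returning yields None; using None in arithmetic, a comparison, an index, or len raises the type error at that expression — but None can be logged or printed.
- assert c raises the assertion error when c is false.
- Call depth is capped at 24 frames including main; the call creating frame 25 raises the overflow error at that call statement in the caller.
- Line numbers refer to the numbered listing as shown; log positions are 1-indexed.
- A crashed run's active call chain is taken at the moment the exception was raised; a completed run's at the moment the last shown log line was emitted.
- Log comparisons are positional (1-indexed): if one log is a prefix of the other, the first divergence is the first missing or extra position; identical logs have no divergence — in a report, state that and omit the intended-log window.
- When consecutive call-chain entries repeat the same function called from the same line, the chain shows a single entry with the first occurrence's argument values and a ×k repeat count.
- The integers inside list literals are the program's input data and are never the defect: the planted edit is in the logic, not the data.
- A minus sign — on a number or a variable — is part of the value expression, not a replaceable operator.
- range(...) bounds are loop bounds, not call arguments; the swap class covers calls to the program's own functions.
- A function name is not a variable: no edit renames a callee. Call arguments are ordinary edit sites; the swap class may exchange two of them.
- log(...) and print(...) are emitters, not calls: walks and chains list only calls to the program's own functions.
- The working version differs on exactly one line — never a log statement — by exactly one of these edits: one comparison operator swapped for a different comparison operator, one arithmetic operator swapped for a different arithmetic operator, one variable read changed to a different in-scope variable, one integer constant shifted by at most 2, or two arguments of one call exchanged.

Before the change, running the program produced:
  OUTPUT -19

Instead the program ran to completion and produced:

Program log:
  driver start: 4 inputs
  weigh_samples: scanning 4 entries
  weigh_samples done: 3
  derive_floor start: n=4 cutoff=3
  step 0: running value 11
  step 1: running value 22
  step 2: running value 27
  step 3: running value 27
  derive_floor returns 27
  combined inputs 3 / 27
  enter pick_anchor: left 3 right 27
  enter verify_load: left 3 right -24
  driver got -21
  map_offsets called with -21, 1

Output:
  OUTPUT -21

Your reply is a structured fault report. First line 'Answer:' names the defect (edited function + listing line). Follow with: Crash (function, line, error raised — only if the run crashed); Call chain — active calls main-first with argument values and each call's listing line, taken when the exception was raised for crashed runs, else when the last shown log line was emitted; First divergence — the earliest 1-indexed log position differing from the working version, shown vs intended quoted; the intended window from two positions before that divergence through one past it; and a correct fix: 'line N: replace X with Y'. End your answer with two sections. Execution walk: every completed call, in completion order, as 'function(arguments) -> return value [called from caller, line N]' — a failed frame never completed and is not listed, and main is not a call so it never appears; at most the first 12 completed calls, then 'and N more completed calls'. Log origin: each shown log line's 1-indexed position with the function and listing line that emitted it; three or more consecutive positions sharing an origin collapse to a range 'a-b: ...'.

Answer: the defect is in derive_floor at line 12.
The tell: Log line 5 is where behavior first shows: 'step 0: running value 11' appears instead of 'step 0: running value 9'.
Call chain: main -> map_offsets(-21, 1) (called at line 47).
First divergence: position 5; shown 'step 0: running value 11' vs intended 'step 0: running value 9'.
Intended log window:
  3: weigh_samples done: 3
  4: derive_floor start: n=4 cutoff=3
  5: step 0: running value 9
  6: step 1: running value 20
Execution walk:
  weigh_samples([9, 11, 5, 3]) -> 3  [called from main, line 42]
  derive_floor([9, 11, 5, 3], 3) -> 27  [called from main, line 43]
  verify_load(3, -24) -> -21  [called from pick_anchor, line 30]
  pick_anchor(3, 27) -> -21  [called from main, line 45]
  map_offsets(-21, 1) -> -21  [called from main, line 47]
Log origins:
  1: from main, line 41
  2: from weigh_samples, line 2
  3: from weigh_samples, line 7
  4: from derive_floor, line 11
  5-8: from derive_floor, line 16
  9: from derive_floor, line 17
  10: from main, line 44
  11: from pick_anchor, line 27
  12: from verify_load, line 21
  13: from main, line 46
  14: from map_offsets, line 33
A correct fix: line 12: replace `2` with `0`.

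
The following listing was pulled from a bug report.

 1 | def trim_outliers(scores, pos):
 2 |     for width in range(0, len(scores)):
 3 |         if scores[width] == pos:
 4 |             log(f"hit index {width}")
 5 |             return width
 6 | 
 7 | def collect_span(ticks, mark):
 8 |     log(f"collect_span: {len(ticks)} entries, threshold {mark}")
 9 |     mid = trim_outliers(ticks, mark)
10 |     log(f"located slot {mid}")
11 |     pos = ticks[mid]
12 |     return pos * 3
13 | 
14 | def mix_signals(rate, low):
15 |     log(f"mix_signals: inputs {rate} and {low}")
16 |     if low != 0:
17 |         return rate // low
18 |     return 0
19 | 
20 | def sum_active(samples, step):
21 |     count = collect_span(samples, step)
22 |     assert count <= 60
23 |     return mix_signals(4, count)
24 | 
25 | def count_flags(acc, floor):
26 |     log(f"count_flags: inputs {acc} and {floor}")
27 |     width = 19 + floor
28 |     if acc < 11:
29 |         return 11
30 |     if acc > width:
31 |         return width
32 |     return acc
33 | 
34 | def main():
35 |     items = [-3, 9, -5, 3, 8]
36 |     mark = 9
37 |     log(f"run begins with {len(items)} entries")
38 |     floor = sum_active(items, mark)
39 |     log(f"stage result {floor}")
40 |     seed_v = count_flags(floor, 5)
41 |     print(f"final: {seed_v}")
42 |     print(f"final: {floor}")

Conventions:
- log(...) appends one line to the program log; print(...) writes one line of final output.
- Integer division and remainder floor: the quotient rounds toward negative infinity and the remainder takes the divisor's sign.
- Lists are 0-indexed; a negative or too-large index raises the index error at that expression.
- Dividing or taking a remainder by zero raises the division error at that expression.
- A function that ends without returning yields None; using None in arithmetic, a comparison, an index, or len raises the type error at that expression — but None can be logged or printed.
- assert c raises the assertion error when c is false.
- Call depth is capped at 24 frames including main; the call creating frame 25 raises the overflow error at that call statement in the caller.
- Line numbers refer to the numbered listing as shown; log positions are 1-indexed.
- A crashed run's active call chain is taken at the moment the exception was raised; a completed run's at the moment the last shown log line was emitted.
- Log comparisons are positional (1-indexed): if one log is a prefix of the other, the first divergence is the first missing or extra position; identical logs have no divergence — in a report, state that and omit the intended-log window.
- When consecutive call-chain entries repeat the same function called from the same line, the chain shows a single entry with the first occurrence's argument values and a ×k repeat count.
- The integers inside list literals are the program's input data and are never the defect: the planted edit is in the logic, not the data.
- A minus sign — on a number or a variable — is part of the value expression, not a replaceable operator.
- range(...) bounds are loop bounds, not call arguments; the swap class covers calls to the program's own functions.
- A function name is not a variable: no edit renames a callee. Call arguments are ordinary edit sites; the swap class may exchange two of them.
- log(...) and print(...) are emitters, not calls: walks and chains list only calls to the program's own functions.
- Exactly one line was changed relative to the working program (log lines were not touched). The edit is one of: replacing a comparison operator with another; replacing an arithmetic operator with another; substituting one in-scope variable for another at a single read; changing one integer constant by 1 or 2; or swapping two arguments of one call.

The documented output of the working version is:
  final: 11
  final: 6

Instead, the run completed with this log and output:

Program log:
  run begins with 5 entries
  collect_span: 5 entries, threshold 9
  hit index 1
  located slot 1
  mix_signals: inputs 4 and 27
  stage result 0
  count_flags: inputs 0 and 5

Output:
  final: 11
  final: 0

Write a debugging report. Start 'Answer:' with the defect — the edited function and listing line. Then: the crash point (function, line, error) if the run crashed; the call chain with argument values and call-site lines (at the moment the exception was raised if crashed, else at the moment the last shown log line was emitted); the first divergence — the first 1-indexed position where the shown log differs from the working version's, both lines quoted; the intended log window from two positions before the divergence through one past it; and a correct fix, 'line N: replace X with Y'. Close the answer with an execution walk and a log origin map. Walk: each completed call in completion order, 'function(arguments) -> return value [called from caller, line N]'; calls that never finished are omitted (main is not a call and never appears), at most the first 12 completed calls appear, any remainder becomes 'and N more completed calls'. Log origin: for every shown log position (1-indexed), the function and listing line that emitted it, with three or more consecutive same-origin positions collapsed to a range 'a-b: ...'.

Answer: the defect is in sum_active at line 23.
The tell: The earliest visible damage is log position 5 — 'mix_signals: inputs 4 and 27' rather than the intended 'mix_signals: inputs 27 and 4'.
Call chain: main -> count_flags(0, 5) (called at line 40).
First divergence: position 5 — shown 'mix_signals: inputs 4 and 27', intended 'mix_signals: inputs 27 and 4'.
Intended log window:
  3: hit index 1
  4: located slot 1
  5: mix_signals: inputs 27 and 4
  6: stage result 6
Execution walk:
  trim_outliers([-3, 9, -5, 3, 8], 9) -> 1  [called from collect_span, line 9]
  collect_span([-3, 9, -5, 3, 8], 9) -> 27  [called from sum_active, line 21]
  mix_signals(4, 27) -> 0  [called from sum_active, line 23]
  sum_active([-3, 9, -5, 3, 8], 9) -> 0  [called from main, line 38]
  count_flags(0, 5) -> 11  [called from main, line 40]
Log origins:
  1: from main, line 37
  2: from collect_span, line 8
  3: from trim_outliers, line 4
  4: from collect_span, line 10
  5: from mix_signals, line 15
  6: from main, line 39
  7: from count_flags, line 26
A correct fix: line 23: replace `mix_signals(4, count)` with `mix_signals(count, 4)`.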